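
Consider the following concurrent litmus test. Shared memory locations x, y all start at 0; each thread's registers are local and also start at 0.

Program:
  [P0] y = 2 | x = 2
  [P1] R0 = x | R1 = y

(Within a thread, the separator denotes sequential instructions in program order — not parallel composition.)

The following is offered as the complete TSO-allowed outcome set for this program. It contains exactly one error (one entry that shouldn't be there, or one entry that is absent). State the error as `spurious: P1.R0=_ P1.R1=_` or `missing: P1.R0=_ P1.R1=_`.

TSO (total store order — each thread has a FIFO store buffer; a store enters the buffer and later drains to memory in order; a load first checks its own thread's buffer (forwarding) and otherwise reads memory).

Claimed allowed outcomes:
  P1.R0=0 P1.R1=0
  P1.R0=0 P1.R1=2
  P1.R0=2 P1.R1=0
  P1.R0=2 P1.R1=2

spurious: P1.R0=2 P1.R1=0

outcome vector order: (P1.R0,P1.R1)
TSO (3): <0 0>, <0 2>, <2 2>
claimed∖TSO = {<2 0>}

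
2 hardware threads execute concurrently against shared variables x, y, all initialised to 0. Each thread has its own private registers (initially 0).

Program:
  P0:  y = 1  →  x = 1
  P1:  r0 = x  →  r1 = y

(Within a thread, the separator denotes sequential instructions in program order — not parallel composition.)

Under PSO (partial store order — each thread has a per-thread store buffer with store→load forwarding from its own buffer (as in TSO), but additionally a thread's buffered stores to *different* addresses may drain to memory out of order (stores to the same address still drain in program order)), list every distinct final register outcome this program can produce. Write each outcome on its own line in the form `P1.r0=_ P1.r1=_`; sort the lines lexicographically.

outcome vector order: (P1.r0,P1.r1)
|PSO outcomes| = 4

P1.r0=0 P1.r1=0
P1.r0=0 P1.r1=1
P1.r0=1 P1.r1=0
P1.r0=1 P1.r1=1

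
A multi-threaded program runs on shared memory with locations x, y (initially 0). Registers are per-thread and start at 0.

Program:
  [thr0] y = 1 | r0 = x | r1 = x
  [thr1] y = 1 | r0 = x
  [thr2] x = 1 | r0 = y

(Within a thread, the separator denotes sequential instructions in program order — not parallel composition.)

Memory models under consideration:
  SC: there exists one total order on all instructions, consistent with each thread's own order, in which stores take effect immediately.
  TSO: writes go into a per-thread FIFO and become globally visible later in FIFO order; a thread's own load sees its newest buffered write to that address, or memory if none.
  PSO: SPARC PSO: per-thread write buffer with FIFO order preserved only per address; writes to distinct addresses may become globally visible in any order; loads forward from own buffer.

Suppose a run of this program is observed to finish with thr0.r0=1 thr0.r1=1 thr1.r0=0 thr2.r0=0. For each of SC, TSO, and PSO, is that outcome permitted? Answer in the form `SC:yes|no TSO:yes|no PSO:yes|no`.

outcome vector order: (thr0.r0,thr0.r1,thr1.r0,thr2.r0)
SC: 7 outcomes — {0001 0011 0101 0111 1101 1110 1111}
TSO: 12 outcomes — {0000 0001 0010 0011 0100 0101 0110 0111 1100 1101 1110 1111}
PSO: 12 outcomes — {0000 0001 0010 0011 0100 0101 0110 0111 1100 1101 1110 1111}
target 1100 ∈ {TSO,PSO}

SC:no TSO:yes PSO:yes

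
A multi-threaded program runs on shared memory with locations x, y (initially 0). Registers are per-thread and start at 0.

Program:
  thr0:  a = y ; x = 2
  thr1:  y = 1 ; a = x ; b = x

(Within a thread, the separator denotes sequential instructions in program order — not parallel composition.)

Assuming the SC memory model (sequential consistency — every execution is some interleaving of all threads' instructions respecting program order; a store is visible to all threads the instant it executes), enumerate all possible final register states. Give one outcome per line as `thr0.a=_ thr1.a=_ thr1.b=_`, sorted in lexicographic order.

thr0.a=0 thr1.a=0 thr1.b=0
thr0.a=0 thr1.a=0 thr1.b=2
thr0.a=0 thr1.a=2 thr1.b=2
thr0.a=1 thr1.a=0 thr1.b=0
thr0.a=1 thr1.a=0 thr1.b=2
thr0.a=1 thr1.a=2 thr1.b=2

outcome vector order: (thr0.a,thr1.a,thr1.b)
|SC outcomes| = 6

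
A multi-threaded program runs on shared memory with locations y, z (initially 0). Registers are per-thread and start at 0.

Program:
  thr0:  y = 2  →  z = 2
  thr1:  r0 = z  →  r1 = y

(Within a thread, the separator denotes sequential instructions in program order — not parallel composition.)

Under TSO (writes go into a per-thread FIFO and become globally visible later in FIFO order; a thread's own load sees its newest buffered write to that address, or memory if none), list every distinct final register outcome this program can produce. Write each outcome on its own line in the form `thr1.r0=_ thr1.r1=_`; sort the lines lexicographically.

outcome vector order: (thr1.r0,thr1.r1)
|TSO outcomes| = 3

thr1.r0=0 thr1.r1=0
thr1.r0=0 thr1.r1=2
thr1.r0=2 thr1.r1=2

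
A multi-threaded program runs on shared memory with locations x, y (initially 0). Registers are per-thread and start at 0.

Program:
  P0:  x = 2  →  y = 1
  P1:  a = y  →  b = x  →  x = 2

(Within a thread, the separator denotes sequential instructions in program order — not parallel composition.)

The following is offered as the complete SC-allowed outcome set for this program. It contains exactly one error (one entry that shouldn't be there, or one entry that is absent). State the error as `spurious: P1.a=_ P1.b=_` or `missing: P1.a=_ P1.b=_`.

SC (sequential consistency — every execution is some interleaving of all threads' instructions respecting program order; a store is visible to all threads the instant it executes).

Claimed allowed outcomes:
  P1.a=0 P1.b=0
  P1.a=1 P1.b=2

missing: P1.a=0 P1.b=2

outcome vector order: (P1.a,P1.b)
[SC] allowed = {<0 0>, <0 2>, <1 2>}
SC∖claimed = {<0 2>}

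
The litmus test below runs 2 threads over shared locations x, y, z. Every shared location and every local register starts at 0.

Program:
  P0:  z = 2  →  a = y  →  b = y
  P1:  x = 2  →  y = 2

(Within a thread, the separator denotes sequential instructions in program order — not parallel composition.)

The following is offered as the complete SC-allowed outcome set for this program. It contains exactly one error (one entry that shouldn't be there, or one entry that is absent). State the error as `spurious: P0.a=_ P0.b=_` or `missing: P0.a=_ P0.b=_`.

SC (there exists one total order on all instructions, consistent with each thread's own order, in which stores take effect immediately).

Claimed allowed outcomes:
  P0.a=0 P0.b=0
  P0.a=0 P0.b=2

missing: P0.a=2 P0.b=2

outcome vector order: (P0.a,P0.b)
[SC] allowed = {<0 0> <0 2> <2 2>}
SC∖claimed = {<2 2>}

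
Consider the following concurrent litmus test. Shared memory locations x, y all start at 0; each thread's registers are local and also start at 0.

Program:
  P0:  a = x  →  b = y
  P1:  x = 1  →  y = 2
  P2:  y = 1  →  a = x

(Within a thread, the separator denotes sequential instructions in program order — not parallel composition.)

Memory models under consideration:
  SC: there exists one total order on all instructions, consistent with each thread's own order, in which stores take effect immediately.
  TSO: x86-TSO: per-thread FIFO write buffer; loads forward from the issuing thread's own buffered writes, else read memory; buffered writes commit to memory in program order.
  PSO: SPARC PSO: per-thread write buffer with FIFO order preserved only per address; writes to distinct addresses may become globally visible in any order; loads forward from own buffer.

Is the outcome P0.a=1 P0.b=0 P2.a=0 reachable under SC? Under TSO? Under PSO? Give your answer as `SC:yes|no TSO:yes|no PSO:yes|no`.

SC:no TSO:yes PSO:yes

outcome vector order: (P0.a,P0.b,P2.a)
SC: 11 outcomes — {(0,0,0) (0,0,1) (0,1,0) (0,1,1) (0,2,0) (0,2,1) (1,0,1) (1,1,0) (1,1,1) (1,2,0) (1,2,1)}
TSO: 12 outcomes — {(0,0,0) (0,0,1) (0,1,0) (0,1,1) (0,2,0) (0,2,1) (1,0,0) (1,0,1) (1,1,0) (1,1,1) (1,2,0) (1,2,1)}
PSO: 12 outcomes — {(0,0,0) (0,0,1) (0,1,0) (0,1,1) (0,2,0) (0,2,1) (1,0,0) (1,0,1) (1,1,0) (1,1,1) (1,2,0) (1,2,1)}
target (1,0,0) ∈ {TSO,PSO}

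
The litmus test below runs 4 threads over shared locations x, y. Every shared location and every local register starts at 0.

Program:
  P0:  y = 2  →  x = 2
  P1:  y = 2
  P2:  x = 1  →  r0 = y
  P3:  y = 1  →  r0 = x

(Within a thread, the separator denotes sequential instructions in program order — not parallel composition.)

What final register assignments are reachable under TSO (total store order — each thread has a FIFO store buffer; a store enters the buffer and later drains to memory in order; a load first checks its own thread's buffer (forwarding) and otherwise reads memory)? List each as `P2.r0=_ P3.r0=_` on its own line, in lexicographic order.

outcome vector order: (P2.r0,P3.r0)
|TSO outcomes| = 9

P2.r0=0 P3.r0=0
P2.r0=0 P3.r0=1
P2.r0=0 P3.r0=2
P2.r0=1 P3.r0=0
P2.r0=1 P3.r0=1
P2.r0=1 P3.r0=2
P2.r0=2 P3.r0=0
P2.r0=2 P3.r0=1
P2.r0=2 P3.r0=2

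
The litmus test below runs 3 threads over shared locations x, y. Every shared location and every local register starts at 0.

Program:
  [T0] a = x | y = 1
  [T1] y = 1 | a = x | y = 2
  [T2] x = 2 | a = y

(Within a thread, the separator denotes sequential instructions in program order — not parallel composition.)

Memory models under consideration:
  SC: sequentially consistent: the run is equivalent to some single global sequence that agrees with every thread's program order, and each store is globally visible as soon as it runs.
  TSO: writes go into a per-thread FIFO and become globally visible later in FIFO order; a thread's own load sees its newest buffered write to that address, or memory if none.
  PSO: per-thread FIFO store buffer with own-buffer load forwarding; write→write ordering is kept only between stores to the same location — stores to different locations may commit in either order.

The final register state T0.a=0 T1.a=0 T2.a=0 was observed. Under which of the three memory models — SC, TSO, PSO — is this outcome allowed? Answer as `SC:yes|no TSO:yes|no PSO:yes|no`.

outcome vector order: (T0.a,T1.a,T2.a)
SC (10): 0/0/1; 0/0/2; 0/2/0; 0/2/1; 0/2/2; 2/0/1; 2/0/2; 2/2/0; 2/2/1; 2/2/2
TSO (12): 0/0/0; 0/0/1; 0/0/2; 0/2/0; 0/2/1; 0/2/2; 2/0/0; 2/0/1; 2/0/2; 2/2/0; 2/2/1; 2/2/2
PSO (12): 0/0/0; 0/0/1; 0/0/2; 0/2/0; 0/2/1; 0/2/2; 2/0/0; 2/0/1; 2/0/2; 2/2/0; 2/2/1; 2/2/2
target 0/0/0 ∈ {TSO,PSO}

SC:no TSO:yes PSO:yes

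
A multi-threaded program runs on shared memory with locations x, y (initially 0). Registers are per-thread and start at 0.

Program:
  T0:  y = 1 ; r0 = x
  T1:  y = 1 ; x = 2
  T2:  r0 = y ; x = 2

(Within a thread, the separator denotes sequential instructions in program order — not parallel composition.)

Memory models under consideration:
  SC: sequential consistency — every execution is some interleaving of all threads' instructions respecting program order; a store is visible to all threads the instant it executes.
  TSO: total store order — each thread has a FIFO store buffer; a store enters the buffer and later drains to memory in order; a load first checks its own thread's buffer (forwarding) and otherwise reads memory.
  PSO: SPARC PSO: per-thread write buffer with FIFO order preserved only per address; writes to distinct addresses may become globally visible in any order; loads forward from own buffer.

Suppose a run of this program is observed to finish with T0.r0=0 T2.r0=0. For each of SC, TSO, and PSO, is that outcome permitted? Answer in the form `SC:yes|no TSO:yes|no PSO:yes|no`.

outcome vector order: (T0.r0,T2.r0)
under SC → 0/0 0/1 2/0 2/1
under TSO → 0/0 0/1 2/0 2/1
under PSO → 0/0 0/1 2/0 2/1
target 0/0 ∈ {SC,TSO,PSO}

SC:yes TSO:yes PSO:yes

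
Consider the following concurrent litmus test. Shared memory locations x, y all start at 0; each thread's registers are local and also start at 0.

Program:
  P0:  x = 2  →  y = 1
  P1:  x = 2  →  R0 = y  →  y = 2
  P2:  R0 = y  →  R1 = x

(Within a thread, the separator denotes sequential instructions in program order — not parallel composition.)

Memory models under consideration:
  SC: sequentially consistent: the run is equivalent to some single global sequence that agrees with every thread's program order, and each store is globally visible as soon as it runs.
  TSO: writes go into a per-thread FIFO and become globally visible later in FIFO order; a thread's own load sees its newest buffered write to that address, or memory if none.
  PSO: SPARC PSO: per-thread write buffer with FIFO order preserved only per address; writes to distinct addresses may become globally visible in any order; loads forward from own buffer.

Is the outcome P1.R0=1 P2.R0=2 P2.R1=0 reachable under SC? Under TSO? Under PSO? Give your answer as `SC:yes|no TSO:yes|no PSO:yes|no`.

outcome vector order: (P1.R0,P2.R0,P2.R1)
under SC → (0,0,0) (0,0,2) (0,1,2) (0,2,2) (1,0,0) (1,0,2) (1,1,2) (1,2,2)
under TSO → (0,0,0) (0,0,2) (0,1,2) (0,2,2) (1,0,0) (1,0,2) (1,1,2) (1,2,2)
under PSO → (0,0,0) (0,0,2) (0,1,0) (0,1,2) (0,2,0) (0,2,2) (1,0,0) (1,0,2) (1,1,0) (1,1,2) (1,2,0) (1,2,2)
target (1,2,0) ∈ {PSO}

SC:no TSO:no PSO:yes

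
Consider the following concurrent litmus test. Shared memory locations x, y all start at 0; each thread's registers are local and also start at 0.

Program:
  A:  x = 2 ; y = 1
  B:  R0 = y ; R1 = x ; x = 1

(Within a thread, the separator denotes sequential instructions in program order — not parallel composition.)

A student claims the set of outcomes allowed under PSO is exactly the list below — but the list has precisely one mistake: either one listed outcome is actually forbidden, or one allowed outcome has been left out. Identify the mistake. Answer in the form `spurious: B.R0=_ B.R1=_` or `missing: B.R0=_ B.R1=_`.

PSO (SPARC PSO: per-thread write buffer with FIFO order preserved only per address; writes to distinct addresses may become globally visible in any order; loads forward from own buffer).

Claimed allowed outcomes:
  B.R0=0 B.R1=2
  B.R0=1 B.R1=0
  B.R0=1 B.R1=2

outcome vector order: (B.R0,B.R1)
PSO (4): 00, 02, 10, 12
PSO∖claimed = {00}

missing: B.R0=0 B.R1=0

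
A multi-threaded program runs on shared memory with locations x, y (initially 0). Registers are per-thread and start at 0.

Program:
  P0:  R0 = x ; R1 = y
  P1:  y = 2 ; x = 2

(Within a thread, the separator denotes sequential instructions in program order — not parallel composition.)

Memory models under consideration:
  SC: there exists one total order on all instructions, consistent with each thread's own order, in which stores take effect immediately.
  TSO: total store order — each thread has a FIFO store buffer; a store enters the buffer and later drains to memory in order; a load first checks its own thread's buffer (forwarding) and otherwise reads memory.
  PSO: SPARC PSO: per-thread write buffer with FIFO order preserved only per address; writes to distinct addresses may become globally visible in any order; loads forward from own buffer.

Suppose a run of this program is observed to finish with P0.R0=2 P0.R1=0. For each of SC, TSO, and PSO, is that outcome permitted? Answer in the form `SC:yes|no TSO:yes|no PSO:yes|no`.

outcome vector order: (P0.R0,P0.R1)
SC (3): 00; 02; 22
TSO (3): 00; 02; 22
PSO (4): 00; 02; 20; 22
target 20 ∈ {PSO}

SC:no TSO:no PSO:yes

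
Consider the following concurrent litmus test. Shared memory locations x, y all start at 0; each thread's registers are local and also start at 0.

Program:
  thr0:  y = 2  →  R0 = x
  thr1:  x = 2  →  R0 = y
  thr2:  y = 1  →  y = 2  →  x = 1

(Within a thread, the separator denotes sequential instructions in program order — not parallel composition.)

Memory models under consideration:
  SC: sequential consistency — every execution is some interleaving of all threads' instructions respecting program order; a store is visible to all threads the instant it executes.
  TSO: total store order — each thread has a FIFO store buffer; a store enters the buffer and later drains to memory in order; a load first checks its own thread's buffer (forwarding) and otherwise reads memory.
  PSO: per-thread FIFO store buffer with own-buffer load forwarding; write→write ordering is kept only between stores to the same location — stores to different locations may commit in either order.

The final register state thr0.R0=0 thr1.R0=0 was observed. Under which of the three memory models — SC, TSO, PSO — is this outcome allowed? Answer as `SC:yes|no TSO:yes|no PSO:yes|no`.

outcome vector order: (thr0.R0,thr1.R0)
SC (8): <0 1> <0 2> <1 0> <1 1> <1 2> <2 0> <2 1> <2 2>
TSO (9): <0 0> <0 1> <0 2> <1 0> <1 1> <1 2> <2 0> <2 1> <2 2>
PSO (9): <0 0> <0 1> <0 2> <1 0> <1 1> <1 2> <2 0> <2 1> <2 2>
target <0 0> ∈ {TSO,PSO}

SC:no TSO:yes PSO:yes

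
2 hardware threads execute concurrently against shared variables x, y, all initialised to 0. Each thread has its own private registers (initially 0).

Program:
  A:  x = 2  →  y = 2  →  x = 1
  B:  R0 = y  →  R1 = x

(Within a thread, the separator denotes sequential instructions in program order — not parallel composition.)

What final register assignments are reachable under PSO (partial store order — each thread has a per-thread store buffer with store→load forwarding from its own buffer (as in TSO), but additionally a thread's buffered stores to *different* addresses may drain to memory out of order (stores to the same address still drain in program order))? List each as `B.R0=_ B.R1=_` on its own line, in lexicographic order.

B.R0=0 B.R1=0
B.R0=0 B.R1=1
B.R0=0 B.R1=2
B.R0=2 B.R1=0
B.R0=2 B.R1=1
B.R0=2 B.R1=2

outcome vector order: (B.R0,B.R1)
|PSO outcomes| = 6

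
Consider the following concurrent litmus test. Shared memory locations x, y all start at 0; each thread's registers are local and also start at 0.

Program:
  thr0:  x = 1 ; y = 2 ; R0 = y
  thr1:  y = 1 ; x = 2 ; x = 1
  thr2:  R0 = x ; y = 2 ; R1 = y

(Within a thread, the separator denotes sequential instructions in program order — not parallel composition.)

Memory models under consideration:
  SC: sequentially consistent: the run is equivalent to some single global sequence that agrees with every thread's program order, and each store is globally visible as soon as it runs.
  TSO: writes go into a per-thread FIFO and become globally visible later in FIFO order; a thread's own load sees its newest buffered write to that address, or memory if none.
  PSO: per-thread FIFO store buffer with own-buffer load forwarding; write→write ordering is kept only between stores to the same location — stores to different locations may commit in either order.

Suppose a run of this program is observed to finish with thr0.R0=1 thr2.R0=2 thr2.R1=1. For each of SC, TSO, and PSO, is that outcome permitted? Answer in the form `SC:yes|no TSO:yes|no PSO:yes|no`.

SC:no TSO:no PSO:yes

outcome vector order: (thr0.R0,thr2.R0,thr2.R1)
SC: 10 outcomes — {<1 0 1>, <1 0 2>, <1 1 1>, <1 1 2>, <1 2 2>, <2 0 1>, <2 0 2>, <2 1 1>, <2 1 2>, <2 2 2>}
TSO: 10 outcomes — {<1 0 1>, <1 0 2>, <1 1 1>, <1 1 2>, <1 2 2>, <2 0 1>, <2 0 2>, <2 1 1>, <2 1 2>, <2 2 2>}
PSO: 12 outcomes — {<1 0 1>, <1 0 2>, <1 1 1>, <1 1 2>, <1 2 1>, <1 2 2>, <2 0 1>, <2 0 2>, <2 1 1>, <2 1 2>, <2 2 1>, <2 2 2>}
target <1 2 1> ∈ {PSO}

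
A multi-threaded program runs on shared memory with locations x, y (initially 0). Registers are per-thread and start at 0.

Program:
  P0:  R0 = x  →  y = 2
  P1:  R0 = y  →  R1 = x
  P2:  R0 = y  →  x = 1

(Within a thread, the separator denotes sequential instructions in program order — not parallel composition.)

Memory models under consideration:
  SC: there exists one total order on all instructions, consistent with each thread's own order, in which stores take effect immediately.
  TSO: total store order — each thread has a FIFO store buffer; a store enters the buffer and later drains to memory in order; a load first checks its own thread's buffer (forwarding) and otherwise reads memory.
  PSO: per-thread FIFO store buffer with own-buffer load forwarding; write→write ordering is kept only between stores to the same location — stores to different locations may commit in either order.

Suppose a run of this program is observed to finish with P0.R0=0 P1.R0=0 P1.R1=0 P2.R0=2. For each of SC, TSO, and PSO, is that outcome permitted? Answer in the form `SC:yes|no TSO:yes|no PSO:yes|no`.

outcome vector order: (P0.R0,P1.R0,P1.R1,P2.R0)
SC (11): 0/0/0/0 0/0/0/2 0/0/1/0 0/0/1/2 0/2/0/0 0/2/0/2 0/2/1/0 0/2/1/2 1/0/0/0 1/0/1/0 1/2/1/0
TSO (11): 0/0/0/0 0/0/0/2 0/0/1/0 0/0/1/2 0/2/0/0 0/2/0/2 0/2/1/0 0/2/1/2 1/0/0/0 1/0/1/0 1/2/1/0
PSO (11): 0/0/0/0 0/0/0/2 0/0/1/0 0/0/1/2 0/2/0/0 0/2/0/2 0/2/1/0 0/2/1/2 1/0/0/0 1/0/1/0 1/2/1/0
target 0/0/0/2 ∈ {SC,TSO,PSO}

SC:yes TSO:yes PSO:yes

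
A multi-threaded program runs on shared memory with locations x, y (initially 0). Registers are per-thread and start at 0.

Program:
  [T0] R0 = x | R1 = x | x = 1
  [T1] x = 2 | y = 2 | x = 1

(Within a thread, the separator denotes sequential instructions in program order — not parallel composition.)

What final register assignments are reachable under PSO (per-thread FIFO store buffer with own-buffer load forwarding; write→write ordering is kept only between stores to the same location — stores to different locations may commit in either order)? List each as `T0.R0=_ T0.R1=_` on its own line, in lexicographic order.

outcome vector order: (T0.R0,T0.R1)
|PSO outcomes| = 6

T0.R0=0 T0.R1=0
T0.R0=0 T0.R1=1
T0.R0=0 T0.R1=2
T0.R0=1 T0.R1=1
T0.R0=2 T0.R1=1
T0.R0=2 T0.R1=2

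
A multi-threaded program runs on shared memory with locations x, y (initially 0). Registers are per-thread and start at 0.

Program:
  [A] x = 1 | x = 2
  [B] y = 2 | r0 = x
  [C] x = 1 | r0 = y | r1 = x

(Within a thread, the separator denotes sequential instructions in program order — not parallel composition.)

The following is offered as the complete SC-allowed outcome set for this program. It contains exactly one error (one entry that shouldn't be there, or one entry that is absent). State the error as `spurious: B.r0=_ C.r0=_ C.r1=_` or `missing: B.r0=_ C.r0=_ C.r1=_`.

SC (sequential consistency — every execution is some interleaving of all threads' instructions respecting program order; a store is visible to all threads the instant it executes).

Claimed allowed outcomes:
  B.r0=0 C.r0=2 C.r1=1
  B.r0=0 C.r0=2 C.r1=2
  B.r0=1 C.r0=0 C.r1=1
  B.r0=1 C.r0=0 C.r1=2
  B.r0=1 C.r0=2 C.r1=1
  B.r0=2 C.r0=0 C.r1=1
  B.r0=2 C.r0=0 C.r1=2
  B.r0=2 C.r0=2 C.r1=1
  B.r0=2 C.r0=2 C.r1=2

outcome vector order: (B.r0,C.r0,C.r1)
[SC] allowed = {<0 2 1>, <0 2 2>, <1 0 1>, <1 0 2>, <1 2 1>, <1 2 2>, <2 0 1>, <2 0 2>, <2 2 1>, <2 2 2>}
SC∖claimed = {<1 2 2>}

missing: B.r0=1 C.r0=2 C.r1=2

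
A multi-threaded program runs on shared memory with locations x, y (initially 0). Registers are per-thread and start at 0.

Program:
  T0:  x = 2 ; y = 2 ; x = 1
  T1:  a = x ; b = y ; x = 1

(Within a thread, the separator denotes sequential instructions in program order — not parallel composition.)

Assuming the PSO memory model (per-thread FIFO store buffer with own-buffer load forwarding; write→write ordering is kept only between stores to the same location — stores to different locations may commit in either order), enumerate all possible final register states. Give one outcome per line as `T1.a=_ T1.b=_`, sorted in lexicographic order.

outcome vector order: (T1.a,T1.b)
|PSO outcomes| = 6

T1.a=0 T1.b=0
T1.a=0 T1.b=2
T1.a=1 T1.b=0
T1.a=1 T1.b=2
T1.a=2 T1.b=0
T1.a=2 T1.b=2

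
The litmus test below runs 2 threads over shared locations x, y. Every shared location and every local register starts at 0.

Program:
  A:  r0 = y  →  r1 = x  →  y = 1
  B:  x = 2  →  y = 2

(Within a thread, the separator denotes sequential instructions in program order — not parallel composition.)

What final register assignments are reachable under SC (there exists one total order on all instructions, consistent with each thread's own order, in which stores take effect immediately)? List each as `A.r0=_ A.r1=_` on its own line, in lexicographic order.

outcome vector order: (A.r0,A.r1)
|SC outcomes| = 3

A.r0=0 A.r1=0
A.r0=0 A.r1=2
A.r0=2 A.r1=2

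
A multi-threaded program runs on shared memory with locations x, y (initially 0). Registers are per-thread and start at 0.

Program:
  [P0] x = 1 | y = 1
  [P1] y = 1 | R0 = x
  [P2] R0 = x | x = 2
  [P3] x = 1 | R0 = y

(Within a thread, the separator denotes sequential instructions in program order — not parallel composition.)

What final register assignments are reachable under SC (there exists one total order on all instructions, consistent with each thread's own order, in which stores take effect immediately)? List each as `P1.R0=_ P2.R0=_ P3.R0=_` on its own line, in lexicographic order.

outcome vector order: (P1.R0,P2.R0,P3.R0)
|SC outcomes| = 10

P1.R0=0 P2.R0=0 P3.R0=1
P1.R0=0 P2.R0=1 P3.R0=1
P1.R0=1 P2.R0=0 P3.R0=0
P1.R0=1 P2.R0=0 P3.R0=1
P1.R0=1 P2.R0=1 P3.R0=0
P1.R0=1 P2.R0=1 P3.R0=1
P1.R0=2 P2.R0=0 P3.R0=0
P1.R0=2 P2.R0=0 P3.R0=1
P1.R0=2 P2.R0=1 P3.R0=0
P1.R0=2 P2.R0=1 P3.R0=1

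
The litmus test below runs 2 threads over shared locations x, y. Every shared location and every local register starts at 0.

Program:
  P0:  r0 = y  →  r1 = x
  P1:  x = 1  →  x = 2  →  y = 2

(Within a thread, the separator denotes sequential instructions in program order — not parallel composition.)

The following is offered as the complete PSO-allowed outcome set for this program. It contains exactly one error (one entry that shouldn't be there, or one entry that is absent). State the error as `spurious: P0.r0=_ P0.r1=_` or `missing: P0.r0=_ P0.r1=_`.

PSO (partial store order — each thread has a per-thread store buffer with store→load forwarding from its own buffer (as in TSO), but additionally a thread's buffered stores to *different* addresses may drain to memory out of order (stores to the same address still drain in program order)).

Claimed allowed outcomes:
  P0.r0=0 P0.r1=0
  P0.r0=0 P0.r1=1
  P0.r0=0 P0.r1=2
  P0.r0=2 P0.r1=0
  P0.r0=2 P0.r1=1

missing: P0.r0=2 P0.r1=2

outcome vector order: (P0.r0,P0.r1)
PSO (6): (0,0); (0,1); (0,2); (2,0); (2,1); (2,2)
PSO∖claimed = {(2,2)}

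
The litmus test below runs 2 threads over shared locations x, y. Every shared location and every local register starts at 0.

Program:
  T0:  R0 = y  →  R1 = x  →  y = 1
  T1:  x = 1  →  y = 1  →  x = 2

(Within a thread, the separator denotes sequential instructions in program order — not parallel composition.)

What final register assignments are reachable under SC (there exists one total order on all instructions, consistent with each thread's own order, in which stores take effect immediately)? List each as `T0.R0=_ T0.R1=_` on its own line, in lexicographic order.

outcome vector order: (T0.R0,T0.R1)
|SC outcomes| = 5

T0.R0=0 T0.R1=0
T0.R0=0 T0.R1=1
T0.R0=0 T0.R1=2
T0.R0=1 T0.R1=1
T0.R0=1 T0.R1=2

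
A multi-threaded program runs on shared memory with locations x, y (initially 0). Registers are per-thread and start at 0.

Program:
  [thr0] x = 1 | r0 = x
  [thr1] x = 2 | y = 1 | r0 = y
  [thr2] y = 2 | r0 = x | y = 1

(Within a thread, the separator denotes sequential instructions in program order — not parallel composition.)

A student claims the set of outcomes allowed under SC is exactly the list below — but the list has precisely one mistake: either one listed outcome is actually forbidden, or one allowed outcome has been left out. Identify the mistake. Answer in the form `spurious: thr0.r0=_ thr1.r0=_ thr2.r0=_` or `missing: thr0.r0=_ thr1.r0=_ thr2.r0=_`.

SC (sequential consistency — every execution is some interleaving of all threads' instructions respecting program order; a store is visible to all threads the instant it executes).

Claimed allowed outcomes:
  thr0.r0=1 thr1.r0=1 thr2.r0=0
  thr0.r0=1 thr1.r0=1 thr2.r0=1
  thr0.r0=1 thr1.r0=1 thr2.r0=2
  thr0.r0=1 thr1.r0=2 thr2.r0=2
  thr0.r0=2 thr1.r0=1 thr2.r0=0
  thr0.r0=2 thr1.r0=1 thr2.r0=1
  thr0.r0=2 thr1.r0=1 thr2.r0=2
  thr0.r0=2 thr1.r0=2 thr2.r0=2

outcome vector order: (thr0.r0,thr1.r0,thr2.r0)
SC: 9 outcomes — {(1,1,0); (1,1,1); (1,1,2); (1,2,1); (1,2,2); (2,1,0); (2,1,1); (2,1,2); (2,2,2)}
SC∖claimed = {(1,2,1)}

missing: thr0.r0=1 thr1.r0=2 thr2.r0=1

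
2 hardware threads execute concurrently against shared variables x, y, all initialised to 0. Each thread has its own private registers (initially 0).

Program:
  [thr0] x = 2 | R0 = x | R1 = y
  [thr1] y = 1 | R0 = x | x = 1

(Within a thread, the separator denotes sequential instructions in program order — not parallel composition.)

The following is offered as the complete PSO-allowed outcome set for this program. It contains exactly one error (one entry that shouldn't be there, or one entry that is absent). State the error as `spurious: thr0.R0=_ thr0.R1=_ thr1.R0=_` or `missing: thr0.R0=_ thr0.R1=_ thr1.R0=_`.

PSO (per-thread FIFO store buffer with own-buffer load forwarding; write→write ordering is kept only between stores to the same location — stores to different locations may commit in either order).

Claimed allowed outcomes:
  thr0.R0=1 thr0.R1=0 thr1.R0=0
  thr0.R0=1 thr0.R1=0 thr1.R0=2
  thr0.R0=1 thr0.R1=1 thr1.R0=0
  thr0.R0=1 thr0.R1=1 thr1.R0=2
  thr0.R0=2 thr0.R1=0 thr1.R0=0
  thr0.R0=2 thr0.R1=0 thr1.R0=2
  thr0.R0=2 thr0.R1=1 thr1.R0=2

missing: thr0.R0=2 thr0.R1=1 thr1.R0=0

outcome vector order: (thr0.R0,thr0.R1,thr1.R0)
[PSO] allowed = {<1 0 0> <1 0 2> <1 1 0> <1 1 2> <2 0 0> <2 0 2> <2 1 0> <2 1 2>}
PSO∖claimed = {<2 1 0>}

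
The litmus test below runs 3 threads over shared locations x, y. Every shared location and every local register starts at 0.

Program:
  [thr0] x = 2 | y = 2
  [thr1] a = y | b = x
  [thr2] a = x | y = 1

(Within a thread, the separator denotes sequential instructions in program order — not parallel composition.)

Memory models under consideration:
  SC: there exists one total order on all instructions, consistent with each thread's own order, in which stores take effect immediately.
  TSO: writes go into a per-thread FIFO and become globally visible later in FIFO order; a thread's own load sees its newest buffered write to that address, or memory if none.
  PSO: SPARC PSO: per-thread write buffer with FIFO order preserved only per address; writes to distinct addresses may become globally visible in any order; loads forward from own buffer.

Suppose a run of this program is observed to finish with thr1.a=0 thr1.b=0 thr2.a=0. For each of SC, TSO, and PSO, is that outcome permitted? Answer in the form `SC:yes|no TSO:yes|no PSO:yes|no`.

SC:yes TSO:yes PSO:yes

outcome vector order: (thr1.a,thr1.b,thr2.a)
SC (9): <0 0 0>, <0 0 2>, <0 2 0>, <0 2 2>, <1 0 0>, <1 2 0>, <1 2 2>, <2 2 0>, <2 2 2>
TSO (9): <0 0 0>, <0 0 2>, <0 2 0>, <0 2 2>, <1 0 0>, <1 2 0>, <1 2 2>, <2 2 0>, <2 2 2>
PSO (11): <0 0 0>, <0 0 2>, <0 2 0>, <0 2 2>, <1 0 0>, <1 2 0>, <1 2 2>, <2 0 0>, <2 0 2>, <2 2 0>, <2 2 2>
target <0 0 0> ∈ {SC,TSO,PSO}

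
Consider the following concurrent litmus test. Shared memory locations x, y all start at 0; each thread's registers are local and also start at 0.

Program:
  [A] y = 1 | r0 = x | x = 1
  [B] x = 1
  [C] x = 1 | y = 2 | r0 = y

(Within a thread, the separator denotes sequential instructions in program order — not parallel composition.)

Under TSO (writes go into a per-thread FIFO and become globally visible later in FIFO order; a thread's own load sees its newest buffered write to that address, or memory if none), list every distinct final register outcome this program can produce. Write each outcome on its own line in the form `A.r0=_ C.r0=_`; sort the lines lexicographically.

outcome vector order: (A.r0,C.r0)
|TSO outcomes| = 4

A.r0=0 C.r0=1
A.r0=0 C.r0=2
A.r0=1 C.r0=1
A.r0=1 C.r0=2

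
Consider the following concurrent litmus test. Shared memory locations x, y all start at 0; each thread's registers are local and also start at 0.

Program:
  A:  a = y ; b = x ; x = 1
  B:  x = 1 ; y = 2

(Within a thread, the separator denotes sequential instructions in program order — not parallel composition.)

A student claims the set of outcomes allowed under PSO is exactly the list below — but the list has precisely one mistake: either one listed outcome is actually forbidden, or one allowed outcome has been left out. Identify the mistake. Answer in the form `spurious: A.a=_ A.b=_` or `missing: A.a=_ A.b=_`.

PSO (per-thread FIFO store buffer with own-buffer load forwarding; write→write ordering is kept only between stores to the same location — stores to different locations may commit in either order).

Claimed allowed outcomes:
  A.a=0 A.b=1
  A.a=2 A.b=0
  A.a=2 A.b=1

missing: A.a=0 A.b=0

outcome vector order: (A.a,A.b)
PSO: 4 outcomes — {(0,0); (0,1); (2,0); (2,1)}
PSO∖claimed = {(0,0)}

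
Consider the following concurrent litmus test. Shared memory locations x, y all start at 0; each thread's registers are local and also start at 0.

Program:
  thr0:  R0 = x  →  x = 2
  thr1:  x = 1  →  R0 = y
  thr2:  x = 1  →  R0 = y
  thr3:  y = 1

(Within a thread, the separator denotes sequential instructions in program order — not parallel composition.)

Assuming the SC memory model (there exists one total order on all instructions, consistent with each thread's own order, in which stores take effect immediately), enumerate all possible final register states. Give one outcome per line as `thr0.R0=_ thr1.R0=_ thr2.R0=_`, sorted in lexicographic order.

thr0.R0=0 thr1.R0=0 thr2.R0=0
thr0.R0=0 thr1.R0=0 thr2.R0=1
thr0.R0=0 thr1.R0=1 thr2.R0=0
thr0.R0=0 thr1.R0=1 thr2.R0=1
thr0.R0=1 thr1.R0=0 thr2.R0=0
thr0.R0=1 thr1.R0=0 thr2.R0=1
thr0.R0=1 thr1.R0=1 thr2.R0=0
thr0.R0=1 thr1.R0=1 thr2.R0=1

outcome vector order: (thr0.R0,thr1.R0,thr2.R0)
|SC outcomes| = 8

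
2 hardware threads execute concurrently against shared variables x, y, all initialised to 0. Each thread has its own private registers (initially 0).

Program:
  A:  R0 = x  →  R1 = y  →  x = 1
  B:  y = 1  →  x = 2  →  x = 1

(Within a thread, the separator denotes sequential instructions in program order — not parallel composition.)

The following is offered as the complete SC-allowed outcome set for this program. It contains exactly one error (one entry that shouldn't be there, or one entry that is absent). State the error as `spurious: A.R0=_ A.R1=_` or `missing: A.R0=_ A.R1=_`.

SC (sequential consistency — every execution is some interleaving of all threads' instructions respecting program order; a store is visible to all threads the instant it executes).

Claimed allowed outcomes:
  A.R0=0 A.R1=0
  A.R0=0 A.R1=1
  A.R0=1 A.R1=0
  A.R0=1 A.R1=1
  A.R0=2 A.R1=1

spurious: A.R0=1 A.R1=0

outcome vector order: (A.R0,A.R1)
[SC] allowed = {00, 01, 11, 21}
claimed∖SC = {10}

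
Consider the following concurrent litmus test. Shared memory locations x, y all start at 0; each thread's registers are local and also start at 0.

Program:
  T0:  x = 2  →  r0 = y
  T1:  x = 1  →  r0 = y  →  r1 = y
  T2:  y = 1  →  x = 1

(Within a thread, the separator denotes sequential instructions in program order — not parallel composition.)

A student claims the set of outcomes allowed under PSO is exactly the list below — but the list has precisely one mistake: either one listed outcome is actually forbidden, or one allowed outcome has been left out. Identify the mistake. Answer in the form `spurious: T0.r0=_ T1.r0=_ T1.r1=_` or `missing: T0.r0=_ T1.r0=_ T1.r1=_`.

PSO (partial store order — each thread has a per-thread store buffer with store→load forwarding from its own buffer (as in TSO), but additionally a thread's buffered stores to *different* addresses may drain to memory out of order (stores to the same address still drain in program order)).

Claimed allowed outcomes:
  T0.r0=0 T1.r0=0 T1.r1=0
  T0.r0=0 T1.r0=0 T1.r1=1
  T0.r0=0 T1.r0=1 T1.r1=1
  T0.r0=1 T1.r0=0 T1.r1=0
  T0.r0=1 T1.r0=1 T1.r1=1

outcome vector order: (T0.r0,T1.r0,T1.r1)
[PSO] allowed = {0/0/0; 0/0/1; 0/1/1; 1/0/0; 1/0/1; 1/1/1}
PSO∖claimed = {1/0/1}

missing: T0.r0=1 T1.r0=0 T1.r1=1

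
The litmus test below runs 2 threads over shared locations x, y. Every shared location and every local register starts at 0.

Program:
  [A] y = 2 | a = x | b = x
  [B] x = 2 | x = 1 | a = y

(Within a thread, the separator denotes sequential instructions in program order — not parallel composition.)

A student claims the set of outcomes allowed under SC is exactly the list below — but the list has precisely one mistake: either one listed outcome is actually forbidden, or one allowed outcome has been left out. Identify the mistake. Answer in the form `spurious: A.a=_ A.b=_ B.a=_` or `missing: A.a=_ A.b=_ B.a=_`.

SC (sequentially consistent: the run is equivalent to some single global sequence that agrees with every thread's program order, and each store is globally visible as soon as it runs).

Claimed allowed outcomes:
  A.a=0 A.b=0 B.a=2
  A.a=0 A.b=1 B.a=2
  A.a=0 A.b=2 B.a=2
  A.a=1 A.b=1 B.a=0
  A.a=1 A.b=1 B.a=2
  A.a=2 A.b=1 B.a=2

missing: A.a=2 A.b=2 B.a=2

outcome vector order: (A.a,A.b,B.a)
SC (7): 0/0/2 0/1/2 0/2/2 1/1/0 1/1/2 2/1/2 2/2/2
SC∖claimed = {2/2/2}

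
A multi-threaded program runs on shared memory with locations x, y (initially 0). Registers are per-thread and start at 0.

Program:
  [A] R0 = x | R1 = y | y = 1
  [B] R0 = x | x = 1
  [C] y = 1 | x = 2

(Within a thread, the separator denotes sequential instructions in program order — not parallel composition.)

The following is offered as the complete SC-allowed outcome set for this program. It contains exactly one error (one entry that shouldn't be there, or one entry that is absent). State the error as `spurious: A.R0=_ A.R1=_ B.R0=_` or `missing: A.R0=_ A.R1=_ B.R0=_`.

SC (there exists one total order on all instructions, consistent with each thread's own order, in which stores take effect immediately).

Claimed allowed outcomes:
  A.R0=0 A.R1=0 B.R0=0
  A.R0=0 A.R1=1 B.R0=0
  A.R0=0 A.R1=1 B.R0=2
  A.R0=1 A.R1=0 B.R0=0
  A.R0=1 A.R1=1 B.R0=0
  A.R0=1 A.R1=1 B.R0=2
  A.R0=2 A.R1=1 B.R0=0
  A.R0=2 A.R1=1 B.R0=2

outcome vector order: (A.R0,A.R1,B.R0)
under SC → (0,0,0), (0,0,2), (0,1,0), (0,1,2), (1,0,0), (1,1,0), (1,1,2), (2,1,0), (2,1,2)
SC∖claimed = {(0,0,2)}

missing: A.R0=0 A.R1=0 B.R0=2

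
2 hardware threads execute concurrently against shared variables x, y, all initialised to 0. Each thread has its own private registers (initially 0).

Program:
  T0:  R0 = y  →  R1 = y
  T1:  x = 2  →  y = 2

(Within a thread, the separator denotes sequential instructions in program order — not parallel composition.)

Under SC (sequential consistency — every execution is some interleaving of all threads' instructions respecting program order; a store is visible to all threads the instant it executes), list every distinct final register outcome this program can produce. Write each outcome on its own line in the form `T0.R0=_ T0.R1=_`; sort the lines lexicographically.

T0.R0=0 T0.R1=0
T0.R0=0 T0.R1=2
T0.R0=2 T0.R1=2

outcome vector order: (T0.R0,T0.R1)
|SC outcomes| = 3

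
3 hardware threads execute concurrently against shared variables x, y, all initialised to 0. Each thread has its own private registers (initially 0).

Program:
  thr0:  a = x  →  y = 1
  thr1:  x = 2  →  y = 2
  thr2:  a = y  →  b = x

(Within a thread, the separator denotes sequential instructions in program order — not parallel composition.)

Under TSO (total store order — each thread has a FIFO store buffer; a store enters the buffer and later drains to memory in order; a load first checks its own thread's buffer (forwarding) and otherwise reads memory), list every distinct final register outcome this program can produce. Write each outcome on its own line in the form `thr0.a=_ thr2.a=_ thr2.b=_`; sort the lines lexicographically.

outcome vector order: (thr0.a,thr2.a,thr2.b)
|TSO outcomes| = 9

thr0.a=0 thr2.a=0 thr2.b=0
thr0.a=0 thr2.a=0 thr2.b=2
thr0.a=0 thr2.a=1 thr2.b=0
thr0.a=0 thr2.a=1 thr2.b=2
thr0.a=0 thr2.a=2 thr2.b=2
thr0.a=2 thr2.a=0 thr2.b=0
thr0.a=2 thr2.a=0 thr2.b=2
thr0.a=2 thr2.a=1 thr2.b=2
thr0.a=2 thr2.a=2 thr2.b=2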